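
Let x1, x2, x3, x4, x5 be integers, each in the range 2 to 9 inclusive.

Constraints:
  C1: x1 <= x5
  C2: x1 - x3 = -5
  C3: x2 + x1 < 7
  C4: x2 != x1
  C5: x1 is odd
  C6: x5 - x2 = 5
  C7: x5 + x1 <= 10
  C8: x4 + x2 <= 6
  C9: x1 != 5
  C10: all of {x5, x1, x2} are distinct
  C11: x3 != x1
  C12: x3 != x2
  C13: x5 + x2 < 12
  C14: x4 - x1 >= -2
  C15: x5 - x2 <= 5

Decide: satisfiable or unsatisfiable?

Satisfiable

The assignment x1 = 3, x2 = 2, x3 = 8, x4 = 3, x5 = 7 works:
  constraint 2 holds since x1 - x3 = -5.
  constraint 3 holds since x2 + x1 = 5.
The rest check out directly.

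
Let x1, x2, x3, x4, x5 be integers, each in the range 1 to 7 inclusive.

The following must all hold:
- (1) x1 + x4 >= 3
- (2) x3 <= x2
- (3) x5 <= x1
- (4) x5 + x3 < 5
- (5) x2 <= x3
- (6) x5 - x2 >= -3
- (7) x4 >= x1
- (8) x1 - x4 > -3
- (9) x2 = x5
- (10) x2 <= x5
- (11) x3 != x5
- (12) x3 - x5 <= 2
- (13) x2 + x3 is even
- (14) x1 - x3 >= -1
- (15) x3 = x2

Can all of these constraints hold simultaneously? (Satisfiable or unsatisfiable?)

From constraints 9 and 15, x3 = x2 = x5, so x3 = x5. But constraint 11 says x3 ≠ x5. Contradiction.

Unsatisfiable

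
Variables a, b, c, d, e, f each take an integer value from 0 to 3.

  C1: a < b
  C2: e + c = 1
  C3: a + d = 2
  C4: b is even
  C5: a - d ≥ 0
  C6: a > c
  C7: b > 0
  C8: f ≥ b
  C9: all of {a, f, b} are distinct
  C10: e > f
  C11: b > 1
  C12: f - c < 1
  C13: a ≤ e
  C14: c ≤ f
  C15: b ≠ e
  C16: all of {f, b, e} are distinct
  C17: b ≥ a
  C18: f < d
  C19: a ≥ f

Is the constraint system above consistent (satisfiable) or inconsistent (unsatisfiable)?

Constraints 1, 5, 8, and 18 give d ≤ a, a < b, b ≤ f, f < d. Chaining: d ≤ a < b ≤ f < d, which forces d < d — impossible.

Unsatisfiable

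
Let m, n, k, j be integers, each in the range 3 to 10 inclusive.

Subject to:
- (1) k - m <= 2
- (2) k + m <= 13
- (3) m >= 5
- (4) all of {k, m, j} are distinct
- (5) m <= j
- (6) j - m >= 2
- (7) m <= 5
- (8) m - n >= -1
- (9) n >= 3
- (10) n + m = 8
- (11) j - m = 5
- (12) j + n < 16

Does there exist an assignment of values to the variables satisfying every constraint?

Setting (m, n, k, j) = (5, 3, 6, 10) satisfies everything: constraint 1: k - m = 1; constraint 2: k + m = 11, and the others follow.

Satisfiable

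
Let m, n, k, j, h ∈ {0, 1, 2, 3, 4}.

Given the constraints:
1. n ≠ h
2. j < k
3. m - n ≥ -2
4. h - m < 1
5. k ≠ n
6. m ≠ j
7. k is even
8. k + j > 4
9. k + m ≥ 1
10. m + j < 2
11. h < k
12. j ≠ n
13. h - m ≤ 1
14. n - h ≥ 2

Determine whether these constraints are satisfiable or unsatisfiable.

Satisfiable

Try m = 0, n = 2, k = 4, j = 1, h = 0.
Check constraint 3: m - n = -2; constraint 4: h - m = 0. The remaining constraints are straightforward to verify.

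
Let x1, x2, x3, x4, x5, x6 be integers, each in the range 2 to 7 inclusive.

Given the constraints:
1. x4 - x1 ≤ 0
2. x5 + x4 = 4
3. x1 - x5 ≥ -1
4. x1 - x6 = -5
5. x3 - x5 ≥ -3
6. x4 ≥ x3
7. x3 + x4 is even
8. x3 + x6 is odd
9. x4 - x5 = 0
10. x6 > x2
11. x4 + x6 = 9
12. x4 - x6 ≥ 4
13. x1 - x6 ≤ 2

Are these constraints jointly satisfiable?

Unsatisfiable

Constraints 1, 12, and 13 give x1 − x4 ≥ 0, x4 − x6 ≥ 4, x6 − x1 ≥ -2.
Adding all 3 inequalities: the left sides telescope to 0, and the right sides sum to 0 + 4 + (-2) = 2. So 0 ≥ 2, which is false.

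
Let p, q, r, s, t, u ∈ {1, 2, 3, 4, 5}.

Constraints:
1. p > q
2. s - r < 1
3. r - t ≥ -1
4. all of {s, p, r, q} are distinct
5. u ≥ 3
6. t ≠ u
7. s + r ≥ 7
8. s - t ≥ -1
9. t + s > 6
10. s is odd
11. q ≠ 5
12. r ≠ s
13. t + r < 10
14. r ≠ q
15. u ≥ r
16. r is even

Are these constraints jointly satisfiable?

The assignment p = 5, q = 1, r = 4, s = 3, t = 4, u = 5 works:
  constraint 2 holds since s - r = -1.
  constraint 3 holds since r - t = 0.
  constraint 7 holds since s + r = 7.
The rest check out directly.

Satisfiable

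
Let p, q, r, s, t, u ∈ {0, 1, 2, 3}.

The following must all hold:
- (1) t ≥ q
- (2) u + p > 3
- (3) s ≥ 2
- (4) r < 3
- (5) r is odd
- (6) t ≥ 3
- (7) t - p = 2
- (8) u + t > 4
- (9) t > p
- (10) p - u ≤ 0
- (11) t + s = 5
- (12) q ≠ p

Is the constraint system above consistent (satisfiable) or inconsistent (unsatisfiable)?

Try p = 1, q = 0, r = 1, s = 2, t = 3, u = 3.
Check constraint 2: u + p = 4; constraint 7: t - p = 2. The remaining constraints are straightforward to verify.

Satisfiable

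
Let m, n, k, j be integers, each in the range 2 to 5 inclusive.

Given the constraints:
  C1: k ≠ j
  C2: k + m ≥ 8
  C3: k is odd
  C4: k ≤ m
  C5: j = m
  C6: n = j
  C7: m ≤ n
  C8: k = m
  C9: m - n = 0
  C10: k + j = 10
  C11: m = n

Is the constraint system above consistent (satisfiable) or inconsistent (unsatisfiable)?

From constraints 6, 8, and 11, k = m = n = j, so k = j. But constraint 1 says k ≠ j. Contradiction.

Unsatisfiable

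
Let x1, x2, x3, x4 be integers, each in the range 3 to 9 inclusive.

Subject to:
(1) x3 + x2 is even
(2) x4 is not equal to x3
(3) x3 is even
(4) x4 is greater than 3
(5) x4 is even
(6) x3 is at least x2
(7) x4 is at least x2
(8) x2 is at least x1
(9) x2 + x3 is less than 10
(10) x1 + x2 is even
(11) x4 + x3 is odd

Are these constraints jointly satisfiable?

Unsatisfiable

Constraint 5 makes x4 even and constraint 3 makes x3 even, so x4 + x3 must be even. Constraint 11 says x4 + x3 is odd — contradiction.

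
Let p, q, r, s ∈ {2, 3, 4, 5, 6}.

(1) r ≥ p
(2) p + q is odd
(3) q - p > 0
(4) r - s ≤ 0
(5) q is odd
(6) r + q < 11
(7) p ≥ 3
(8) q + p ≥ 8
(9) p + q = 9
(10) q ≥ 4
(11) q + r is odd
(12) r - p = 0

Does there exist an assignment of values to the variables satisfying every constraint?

Satisfiable

The assignment p = 4, q = 5, r = 4, s = 6 works:
  constraint 3 holds since q - p = 1.
  constraint 4 holds since r - s = -2.
  constraint 6 holds since r + q = 9.
The rest check out directly.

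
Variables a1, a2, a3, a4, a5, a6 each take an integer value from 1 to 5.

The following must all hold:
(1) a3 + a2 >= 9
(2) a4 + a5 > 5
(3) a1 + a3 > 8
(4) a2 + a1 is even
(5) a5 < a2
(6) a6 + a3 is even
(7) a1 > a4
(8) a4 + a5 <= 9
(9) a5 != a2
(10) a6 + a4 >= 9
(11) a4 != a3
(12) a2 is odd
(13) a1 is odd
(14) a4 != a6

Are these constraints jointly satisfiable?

Satisfiable

Take a1 = 5, a2 = 5, a3 = 5, a4 = 4, a5 = 2, a6 = 5. Then constraint 1: a3 + a2 = 10; constraint 2: a4 + a5 = 6; constraint 3: a1 + a3 = 10, and every other listed constraint is also met.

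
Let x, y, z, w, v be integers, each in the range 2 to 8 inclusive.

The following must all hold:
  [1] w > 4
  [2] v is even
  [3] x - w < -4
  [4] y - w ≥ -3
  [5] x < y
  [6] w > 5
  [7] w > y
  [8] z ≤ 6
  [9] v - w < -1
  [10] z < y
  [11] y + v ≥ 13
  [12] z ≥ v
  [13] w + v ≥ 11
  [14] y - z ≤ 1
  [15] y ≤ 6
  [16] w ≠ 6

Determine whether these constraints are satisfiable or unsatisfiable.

From constraint 15: y ≤ 6. From constraints 8 and 12: v ≤ z ≤ 6. Hence y + v ≤ 12. But constraint 11 requires y + v ≥ 13, and 13 > 12. Contradiction.

Unsatisfiable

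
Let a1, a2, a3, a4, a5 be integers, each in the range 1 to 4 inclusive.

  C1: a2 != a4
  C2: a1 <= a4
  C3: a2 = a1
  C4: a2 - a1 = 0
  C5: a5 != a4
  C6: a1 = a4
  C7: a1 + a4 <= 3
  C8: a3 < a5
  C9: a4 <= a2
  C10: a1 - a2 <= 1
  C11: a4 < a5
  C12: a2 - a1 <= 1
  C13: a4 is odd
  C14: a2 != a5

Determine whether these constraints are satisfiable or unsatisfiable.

Unsatisfiable

From constraints 3 and 6, a2 = a1 = a4, so a2 = a4. But constraint 1 says a2 ≠ a4. Contradiction.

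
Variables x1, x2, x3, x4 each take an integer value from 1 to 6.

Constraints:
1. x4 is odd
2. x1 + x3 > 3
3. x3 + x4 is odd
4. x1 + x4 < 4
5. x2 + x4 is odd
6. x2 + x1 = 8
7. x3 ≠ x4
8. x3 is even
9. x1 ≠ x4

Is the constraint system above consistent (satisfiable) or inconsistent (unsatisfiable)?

Satisfiable

Try x1 = 2, x2 = 6, x3 = 4, x4 = 1.
Check constraint 2: x1 + x3 = 6; constraint 4: x1 + x4 = 3; constraint 6: x2 + x1 = 8. The remaining constraints are straightforward to verify.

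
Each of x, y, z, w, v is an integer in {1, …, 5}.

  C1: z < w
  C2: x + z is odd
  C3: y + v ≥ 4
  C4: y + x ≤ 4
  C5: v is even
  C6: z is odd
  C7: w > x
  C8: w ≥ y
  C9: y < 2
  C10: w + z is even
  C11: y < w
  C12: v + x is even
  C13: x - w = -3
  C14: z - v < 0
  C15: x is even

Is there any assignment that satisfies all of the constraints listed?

Satisfiable

Try x = 2, y = 1, z = 3, w = 5, v = 4.
Check constraint 3: y + v = 5; constraint 4: y + x = 3; constraint 13: x - w = -3. The remaining constraints are straightforward to verify.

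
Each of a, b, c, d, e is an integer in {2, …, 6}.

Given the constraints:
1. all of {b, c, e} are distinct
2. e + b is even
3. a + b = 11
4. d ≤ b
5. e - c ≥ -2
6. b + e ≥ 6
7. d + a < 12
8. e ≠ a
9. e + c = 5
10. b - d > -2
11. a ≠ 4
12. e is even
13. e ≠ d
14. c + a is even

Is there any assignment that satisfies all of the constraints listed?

Satisfiable

The assignment a = 5, b = 6, c = 3, d = 5, e = 2 works:
  constraint 3 holds since a + b = 11.
  constraint 5 holds since e - c = -1.
  constraint 6 holds since b + e = 8.
The rest check out directly.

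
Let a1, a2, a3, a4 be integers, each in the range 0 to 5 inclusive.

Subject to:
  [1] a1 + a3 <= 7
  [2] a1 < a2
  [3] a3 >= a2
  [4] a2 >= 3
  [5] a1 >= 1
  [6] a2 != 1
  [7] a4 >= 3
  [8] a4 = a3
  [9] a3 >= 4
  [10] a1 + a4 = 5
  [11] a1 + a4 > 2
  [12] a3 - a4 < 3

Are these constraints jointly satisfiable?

The assignment a1 = 1, a2 = 4, a3 = 4, a4 = 4 works:
  constraint 1 holds since a1 + a3 = 5.
  constraint 10 holds since a1 + a4 = 5.
The rest check out directly.

Satisfiable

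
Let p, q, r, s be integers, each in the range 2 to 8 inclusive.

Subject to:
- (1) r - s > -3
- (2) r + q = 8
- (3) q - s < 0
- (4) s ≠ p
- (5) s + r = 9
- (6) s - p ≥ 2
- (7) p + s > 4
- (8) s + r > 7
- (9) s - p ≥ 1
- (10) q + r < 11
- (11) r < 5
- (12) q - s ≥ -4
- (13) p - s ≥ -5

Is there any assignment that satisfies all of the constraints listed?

Satisfiable

Setting (p, q, r, s) = (2, 4, 4, 5) satisfies everything: constraint 1: r - s = -1; constraint 2: r + q = 8, and the others follow.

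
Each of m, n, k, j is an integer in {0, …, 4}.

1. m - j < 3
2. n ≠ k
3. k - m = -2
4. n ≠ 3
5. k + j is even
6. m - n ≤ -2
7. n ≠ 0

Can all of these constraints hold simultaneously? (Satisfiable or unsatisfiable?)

Satisfiable

One satisfying assignment is m = 2, n = 4, k = 0, j = 2.
For the less obvious constraints — constraint 1: m - j = 0; constraint 3: k - m = -2; constraint 6: m - n = -2 — and the others hold by inspection.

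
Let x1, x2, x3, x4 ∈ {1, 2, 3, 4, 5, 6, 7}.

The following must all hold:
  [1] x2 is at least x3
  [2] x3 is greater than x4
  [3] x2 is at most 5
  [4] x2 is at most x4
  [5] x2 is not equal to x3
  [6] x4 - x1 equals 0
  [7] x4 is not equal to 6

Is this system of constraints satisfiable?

Constraints 1, 2, and 4 give x3 ≤ x2, x2 ≤ x4, x4 < x3. Chaining: x3 ≤ x2 ≤ x4 < x3, which forces x3 < x3 — impossible.

Unsatisfiable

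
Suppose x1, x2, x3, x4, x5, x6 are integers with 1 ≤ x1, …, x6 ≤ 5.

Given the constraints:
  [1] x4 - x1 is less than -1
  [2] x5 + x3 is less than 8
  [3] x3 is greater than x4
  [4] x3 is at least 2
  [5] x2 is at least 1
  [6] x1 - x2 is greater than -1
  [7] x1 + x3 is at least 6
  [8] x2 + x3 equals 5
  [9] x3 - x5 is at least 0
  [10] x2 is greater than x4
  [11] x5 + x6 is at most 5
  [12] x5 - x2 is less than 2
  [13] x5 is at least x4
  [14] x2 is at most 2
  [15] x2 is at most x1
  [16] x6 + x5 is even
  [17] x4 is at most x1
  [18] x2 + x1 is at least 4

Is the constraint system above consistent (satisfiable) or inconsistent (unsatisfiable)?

Satisfiable

The assignment x1 = 3, x2 = 2, x3 = 3, x4 = 1, x5 = 3, x6 = 1 works:
  constraint 1 holds since x4 - x1 = -2.
  constraint 2 holds since x5 + x3 = 6.
The rest check out directly.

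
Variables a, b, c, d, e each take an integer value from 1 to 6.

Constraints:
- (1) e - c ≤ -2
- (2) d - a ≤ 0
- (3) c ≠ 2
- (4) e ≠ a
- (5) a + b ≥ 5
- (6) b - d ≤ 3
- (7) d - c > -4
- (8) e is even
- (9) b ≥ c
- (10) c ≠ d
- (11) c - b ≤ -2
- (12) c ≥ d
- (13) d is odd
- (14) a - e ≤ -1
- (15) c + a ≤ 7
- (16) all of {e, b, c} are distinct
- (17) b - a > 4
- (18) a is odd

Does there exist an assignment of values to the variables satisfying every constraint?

Unsatisfiable

Constraints 1, 2, 6, 11, and 14 give c − e ≥ 2, e − a ≥ 1, a − d ≥ 0, d − b ≥ -3, b − c ≥ 2.
Adding all 5 inequalities: the left sides telescope to 0, and the right sides sum to 2 + 1 + 0 + (-3) + 2 = 2. So 0 ≥ 2, which is false.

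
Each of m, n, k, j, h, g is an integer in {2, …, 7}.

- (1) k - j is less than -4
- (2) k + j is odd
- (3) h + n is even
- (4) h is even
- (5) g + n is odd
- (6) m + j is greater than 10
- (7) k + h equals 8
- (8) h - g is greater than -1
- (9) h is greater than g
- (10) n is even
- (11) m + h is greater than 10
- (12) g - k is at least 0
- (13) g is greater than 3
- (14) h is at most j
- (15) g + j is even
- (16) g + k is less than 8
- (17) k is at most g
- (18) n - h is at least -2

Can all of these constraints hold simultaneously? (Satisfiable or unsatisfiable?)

Try m = 6, n = 6, k = 2, j = 7, h = 6, g = 5.
Check constraint 1: k - j = -5; constraint 6: m + j = 13; constraint 7: k + h = 8. The remaining constraints are straightforward to verify.

Satisfiable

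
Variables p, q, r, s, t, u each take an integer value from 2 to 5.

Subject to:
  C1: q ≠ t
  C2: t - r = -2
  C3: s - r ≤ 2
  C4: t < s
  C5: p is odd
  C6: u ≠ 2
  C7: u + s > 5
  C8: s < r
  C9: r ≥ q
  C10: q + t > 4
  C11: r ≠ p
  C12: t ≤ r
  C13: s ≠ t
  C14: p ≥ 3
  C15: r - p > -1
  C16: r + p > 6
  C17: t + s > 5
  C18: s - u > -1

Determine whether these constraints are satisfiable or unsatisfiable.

One satisfying assignment is p = 3, q = 4, r = 5, s = 4, t = 3, u = 3.
For the less obvious constraints — constraint 2: t - r = -2; constraint 3: s - r = -1 — and the others hold by inspection.

Satisfiable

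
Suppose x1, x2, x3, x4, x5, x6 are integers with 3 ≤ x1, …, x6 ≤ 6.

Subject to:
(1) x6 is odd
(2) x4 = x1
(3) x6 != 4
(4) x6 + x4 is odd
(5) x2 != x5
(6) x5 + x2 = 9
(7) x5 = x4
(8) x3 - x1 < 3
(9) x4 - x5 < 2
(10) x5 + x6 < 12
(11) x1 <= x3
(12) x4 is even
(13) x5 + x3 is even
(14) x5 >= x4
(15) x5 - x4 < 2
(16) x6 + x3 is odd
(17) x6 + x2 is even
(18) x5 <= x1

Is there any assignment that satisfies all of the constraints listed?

Satisfiable

Try x1 = 6, x2 = 3, x3 = 6, x4 = 6, x5 = 6, x6 = 3.
Check constraint 6: x5 + x2 = 9; constraint 8: x3 - x1 = 0; constraint 9: x4 - x5 = 0. The remaining constraints are straightforward to verify.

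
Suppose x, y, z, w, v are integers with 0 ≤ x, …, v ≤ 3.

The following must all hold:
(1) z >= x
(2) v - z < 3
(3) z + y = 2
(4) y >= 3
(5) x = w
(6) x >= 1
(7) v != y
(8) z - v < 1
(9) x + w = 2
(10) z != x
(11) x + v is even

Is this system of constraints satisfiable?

Unsatisfiable

From constraints 1 and 6: z ≥ x ≥ 1. From constraint 4: y ≥ 3. Hence z + y ≥ 4. But constraint 3 requires z + y = 2, and 2 < 4. Contradiction.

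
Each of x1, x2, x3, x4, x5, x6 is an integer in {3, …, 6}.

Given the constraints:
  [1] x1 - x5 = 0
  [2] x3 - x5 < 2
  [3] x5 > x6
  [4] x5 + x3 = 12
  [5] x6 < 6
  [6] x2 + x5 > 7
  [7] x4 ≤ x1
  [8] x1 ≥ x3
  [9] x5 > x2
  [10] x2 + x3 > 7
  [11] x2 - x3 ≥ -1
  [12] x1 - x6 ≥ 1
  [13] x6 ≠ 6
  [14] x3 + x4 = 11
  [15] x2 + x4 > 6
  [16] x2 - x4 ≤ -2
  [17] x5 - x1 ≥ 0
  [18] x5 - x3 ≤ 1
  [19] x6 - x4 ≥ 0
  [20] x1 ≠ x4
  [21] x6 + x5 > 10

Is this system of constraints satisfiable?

Unsatisfiable

Constraints 11, 12, 16, 17, 18, and 19 give x1 − x6 ≥ 1, x6 − x4 ≥ 0, x4 − x2 ≥ 2, x2 − x3 ≥ -1, x3 − x5 ≥ -1, x5 − x1 ≥ 0.
Adding all 6 inequalities: the left sides telescope to 0, and the right sides sum to 1 + 0 + 2 + (-1) + (-1) + 0 = 1. So 0 ≥ 1, which is false.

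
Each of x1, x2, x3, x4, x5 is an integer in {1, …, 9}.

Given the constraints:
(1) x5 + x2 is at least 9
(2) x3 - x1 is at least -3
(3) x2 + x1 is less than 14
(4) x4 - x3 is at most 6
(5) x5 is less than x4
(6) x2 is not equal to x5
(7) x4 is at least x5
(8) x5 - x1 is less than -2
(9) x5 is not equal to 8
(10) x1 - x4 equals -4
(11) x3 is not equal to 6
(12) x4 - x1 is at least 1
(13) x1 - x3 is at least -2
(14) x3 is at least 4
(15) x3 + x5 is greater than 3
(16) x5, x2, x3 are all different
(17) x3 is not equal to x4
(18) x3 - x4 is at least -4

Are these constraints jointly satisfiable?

One satisfying assignment is x1 = 5, x2 = 8, x3 = 5, x4 = 9, x5 = 1.
For the less obvious constraints — constraint 1: x5 + x2 = 9; constraint 2: x3 - x1 = 0 — and the others hold by inspection.

Satisfiable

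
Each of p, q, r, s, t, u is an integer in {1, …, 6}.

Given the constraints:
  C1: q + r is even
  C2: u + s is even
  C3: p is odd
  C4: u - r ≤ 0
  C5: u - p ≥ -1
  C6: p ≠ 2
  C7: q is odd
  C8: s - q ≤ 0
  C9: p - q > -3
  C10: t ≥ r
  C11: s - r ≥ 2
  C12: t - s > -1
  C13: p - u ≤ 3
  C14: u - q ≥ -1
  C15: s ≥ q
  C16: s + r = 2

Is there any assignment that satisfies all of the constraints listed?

Unsatisfiable

Constraints 4, 8, 11, and 14 give q − s ≥ 0, s − r ≥ 2, r − u ≥ 0, u − q ≥ -1.
Adding all 4 inequalities: the left sides telescope to 0, and the right sides sum to 0 + 2 + 0 + (-1) = 1. So 0 ≥ 1, which is false.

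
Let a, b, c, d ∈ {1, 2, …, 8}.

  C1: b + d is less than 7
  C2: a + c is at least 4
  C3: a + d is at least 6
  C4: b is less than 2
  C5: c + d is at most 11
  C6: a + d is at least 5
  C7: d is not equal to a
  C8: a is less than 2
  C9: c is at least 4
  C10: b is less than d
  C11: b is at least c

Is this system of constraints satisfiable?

Unsatisfiable

From constraints 9 and 11: b ≥ c and c ≥ 4, so b ≥ 4. From constraint 4: b ≤ 1. But 1 < 4, so no value of b works.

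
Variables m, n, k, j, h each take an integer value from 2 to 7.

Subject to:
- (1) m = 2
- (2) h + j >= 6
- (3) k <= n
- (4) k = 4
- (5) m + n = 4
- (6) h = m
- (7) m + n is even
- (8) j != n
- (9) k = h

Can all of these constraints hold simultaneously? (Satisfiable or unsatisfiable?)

Constraint 4 fixes k = 4 and constraint 1 fixes m = 2. Constraints 6 and 9 give k = h = m, so k = m. But 4 ≠ 2 — contradiction.

Unsatisfiable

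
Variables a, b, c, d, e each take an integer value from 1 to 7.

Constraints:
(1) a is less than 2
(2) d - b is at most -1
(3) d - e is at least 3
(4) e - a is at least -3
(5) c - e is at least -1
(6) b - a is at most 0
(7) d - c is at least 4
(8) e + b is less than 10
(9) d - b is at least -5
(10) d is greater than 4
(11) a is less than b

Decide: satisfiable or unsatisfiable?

Constraints 2, 4, 5, 6, and 7 give d − c ≥ 4, c − e ≥ -1, e − a ≥ -3, a − b ≥ 0, b − d ≥ 1.
Adding all 5 inequalities: the left sides telescope to 0, and the right sides sum to 4 + (-1) + (-3) + 0 + 1 = 1. So 0 ≥ 1, which is false.

Unsatisfiable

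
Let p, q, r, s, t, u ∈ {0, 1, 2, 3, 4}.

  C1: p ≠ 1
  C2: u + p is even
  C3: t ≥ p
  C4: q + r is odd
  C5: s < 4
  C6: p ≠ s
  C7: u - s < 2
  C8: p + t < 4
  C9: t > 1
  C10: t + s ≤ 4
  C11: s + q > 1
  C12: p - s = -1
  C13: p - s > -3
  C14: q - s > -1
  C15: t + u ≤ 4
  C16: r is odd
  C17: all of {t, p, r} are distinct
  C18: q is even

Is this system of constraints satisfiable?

Try p = 0, q = 2, r = 1, s = 1, t = 2, u = 2.
Check constraint 7: u - s = 1; constraint 8: p + t = 2. The remaining constraints are straightforward to verify.

Satisfiable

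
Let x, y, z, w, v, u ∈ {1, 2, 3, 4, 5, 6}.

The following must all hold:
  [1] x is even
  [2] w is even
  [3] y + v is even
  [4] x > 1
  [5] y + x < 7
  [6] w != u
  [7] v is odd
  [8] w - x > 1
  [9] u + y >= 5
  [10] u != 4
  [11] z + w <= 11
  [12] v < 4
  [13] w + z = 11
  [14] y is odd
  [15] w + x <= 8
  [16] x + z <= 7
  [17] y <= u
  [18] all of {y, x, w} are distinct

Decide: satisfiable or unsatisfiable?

Satisfiable

One satisfying assignment is x = 2, y = 3, z = 5, w = 6, v = 3, u = 5.
For the less obvious constraints — constraint 5: y + x = 5; constraint 8: w - x = 4 — and the others hold by inspection.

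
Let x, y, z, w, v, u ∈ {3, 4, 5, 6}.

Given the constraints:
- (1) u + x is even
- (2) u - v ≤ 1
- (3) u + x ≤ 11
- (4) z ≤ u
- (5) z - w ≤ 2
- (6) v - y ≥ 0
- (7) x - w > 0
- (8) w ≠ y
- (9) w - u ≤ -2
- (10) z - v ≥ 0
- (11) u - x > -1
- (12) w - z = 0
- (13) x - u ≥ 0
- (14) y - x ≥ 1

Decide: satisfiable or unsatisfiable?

Unsatisfiable

Constraints 5, 6, 9, 10, 13, and 14 give z − v ≥ 0, v − y ≥ 0, y − x ≥ 1, x − u ≥ 0, u − w ≥ 2, w − z ≥ -2.
Adding all 6 inequalities: the left sides telescope to 0, and the right sides sum to 0 + 0 + 1 + 0 + 2 + (-2) = 1. So 0 ≥ 1, which is false.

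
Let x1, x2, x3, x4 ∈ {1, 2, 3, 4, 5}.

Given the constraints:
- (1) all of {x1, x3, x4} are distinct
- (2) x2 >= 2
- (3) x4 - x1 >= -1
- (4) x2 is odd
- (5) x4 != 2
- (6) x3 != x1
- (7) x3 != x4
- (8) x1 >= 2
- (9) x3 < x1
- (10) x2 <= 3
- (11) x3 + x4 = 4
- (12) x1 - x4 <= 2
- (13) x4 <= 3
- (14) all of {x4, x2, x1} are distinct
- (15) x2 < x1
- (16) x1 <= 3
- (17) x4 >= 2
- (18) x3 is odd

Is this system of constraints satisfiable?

Constraints 2, 8, 10, 13, 16, and 17 confine each of x4, x2, x1 to the 2 values {2, 3}.
Constraint 14 requires all 3 of them to be distinct, but only 2 values are available — impossible by the pigeonhole principle.

Unsatisfiable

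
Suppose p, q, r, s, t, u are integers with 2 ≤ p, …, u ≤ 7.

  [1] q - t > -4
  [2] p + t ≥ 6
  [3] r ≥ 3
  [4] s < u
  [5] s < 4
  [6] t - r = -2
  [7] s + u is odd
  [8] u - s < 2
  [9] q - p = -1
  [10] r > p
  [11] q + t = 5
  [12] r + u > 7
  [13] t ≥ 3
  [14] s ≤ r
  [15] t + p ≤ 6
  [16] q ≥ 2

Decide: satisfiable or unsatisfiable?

One satisfying assignment is p = 3, q = 2, r = 5, s = 3, t = 3, u = 4.
For the less obvious constraints — constraint 1: q - t = -1; constraint 2: p + t = 6 — and the others hold by inspection.

Satisfiable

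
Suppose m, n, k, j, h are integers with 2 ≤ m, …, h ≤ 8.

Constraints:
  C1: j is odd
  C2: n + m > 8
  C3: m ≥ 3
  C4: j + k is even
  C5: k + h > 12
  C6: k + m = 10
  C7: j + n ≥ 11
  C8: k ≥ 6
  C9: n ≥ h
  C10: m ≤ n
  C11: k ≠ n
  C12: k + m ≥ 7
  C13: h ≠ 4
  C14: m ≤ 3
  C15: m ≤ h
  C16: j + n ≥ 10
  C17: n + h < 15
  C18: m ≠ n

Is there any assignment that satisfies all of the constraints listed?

Take m = 3, n = 6, k = 7, j = 7, h = 6. Then constraint 2: n + m = 9; constraint 5: k + h = 13; constraint 6: k + m = 10, and every other listed constraint is also met.

Satisfiable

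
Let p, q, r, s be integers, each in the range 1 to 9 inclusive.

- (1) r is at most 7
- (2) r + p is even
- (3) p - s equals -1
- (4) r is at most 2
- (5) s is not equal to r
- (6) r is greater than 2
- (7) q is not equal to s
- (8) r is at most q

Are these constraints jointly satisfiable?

Unsatisfiable

From constraint 6: r ≥ 3. From constraint 4: r ≤ 2. But 2 < 3, so no value of r works.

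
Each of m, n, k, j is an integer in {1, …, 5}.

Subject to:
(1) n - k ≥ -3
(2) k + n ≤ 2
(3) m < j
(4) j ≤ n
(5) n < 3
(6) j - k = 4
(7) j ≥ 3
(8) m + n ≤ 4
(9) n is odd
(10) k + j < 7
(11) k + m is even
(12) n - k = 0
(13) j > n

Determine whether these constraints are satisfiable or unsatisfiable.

Unsatisfiable

From constraints 4 and 7: n ≥ j and j ≥ 3, so n ≥ 3. From constraint 5: n ≤ 2. But 2 < 3, so no value of n works.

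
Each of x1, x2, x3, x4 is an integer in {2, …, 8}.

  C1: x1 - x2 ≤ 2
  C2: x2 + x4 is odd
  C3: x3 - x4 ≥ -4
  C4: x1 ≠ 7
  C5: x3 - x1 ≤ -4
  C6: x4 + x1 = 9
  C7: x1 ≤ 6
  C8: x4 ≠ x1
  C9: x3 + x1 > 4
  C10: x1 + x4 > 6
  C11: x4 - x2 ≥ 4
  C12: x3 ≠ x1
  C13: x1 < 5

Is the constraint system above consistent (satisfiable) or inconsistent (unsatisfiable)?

Unsatisfiable

Constraints 1, 3, 5, and 11 give x4 − x2 ≥ 4, x2 − x1 ≥ -2, x1 − x3 ≥ 4, x3 − x4 ≥ -4.
Adding all 4 inequalities: the left sides telescope to 0, and the right sides sum to 4 + (-2) + 4 + (-4) = 2. So 0 ≥ 2, which is false.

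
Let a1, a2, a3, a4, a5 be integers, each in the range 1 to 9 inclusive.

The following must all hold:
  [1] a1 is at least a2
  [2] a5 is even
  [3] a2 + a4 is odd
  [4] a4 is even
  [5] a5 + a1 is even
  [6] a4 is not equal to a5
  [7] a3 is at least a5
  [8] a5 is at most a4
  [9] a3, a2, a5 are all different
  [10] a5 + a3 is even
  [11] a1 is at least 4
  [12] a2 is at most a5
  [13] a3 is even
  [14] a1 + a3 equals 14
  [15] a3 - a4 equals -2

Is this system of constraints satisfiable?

Take a1 = 8, a2 = 1, a3 = 6, a4 = 8, a5 = 2. Then constraint 9: values 6, 1, 2 are distinct; constraint 14: a1 + a3 = 14; constraint 15: a3 - a4 = -2, and every other listed constraint is also met.

Satisfiable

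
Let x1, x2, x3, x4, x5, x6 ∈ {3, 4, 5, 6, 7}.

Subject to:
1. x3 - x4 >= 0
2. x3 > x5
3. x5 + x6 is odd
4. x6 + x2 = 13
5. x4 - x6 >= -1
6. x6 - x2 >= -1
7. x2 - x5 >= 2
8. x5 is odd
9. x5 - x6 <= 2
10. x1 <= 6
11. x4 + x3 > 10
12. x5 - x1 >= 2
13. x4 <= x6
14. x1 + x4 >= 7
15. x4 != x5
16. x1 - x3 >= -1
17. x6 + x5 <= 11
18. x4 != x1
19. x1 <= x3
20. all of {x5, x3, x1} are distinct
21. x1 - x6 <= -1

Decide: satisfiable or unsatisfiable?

Constraints 1, 5, 6, 7, 12, and 16 give x4 − x6 ≥ -1, x6 − x2 ≥ -1, x2 − x5 ≥ 2, x5 − x1 ≥ 2, x1 − x3 ≥ -1, x3 − x4 ≥ 0.
Adding all 6 inequalities: the left sides telescope to 0, and the right sides sum to (-1) + (-1) + 2 + 2 + (-1) + 0 = 1. So 0 ≥ 1, which is false.

Unsatisfiable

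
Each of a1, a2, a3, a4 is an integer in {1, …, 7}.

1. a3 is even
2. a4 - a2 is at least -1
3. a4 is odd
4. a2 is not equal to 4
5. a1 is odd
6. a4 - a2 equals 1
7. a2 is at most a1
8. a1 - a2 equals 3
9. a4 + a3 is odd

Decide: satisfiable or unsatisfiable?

Satisfiable

The assignment a1 = 5, a2 = 2, a3 = 2, a4 = 3 works:
  constraint 2 holds since a4 - a2 = 1.
  constraint 6 holds since a4 - a2 = 1.
The rest check out directly.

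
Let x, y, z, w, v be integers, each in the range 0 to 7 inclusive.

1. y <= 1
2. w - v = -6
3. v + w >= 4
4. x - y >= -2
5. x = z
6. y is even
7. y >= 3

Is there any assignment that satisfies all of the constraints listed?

From constraint 7: y ≥ 3. From constraint 1: y ≤ 1. But 1 < 3, so no value of y works.

Unsatisfiable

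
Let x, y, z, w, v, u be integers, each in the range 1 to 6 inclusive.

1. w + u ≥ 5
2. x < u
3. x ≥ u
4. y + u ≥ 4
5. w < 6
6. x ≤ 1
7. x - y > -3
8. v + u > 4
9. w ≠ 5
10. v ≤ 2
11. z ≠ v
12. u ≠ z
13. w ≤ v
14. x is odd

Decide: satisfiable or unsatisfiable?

From constraints 10 and 13: w ≤ v ≤ 2. From constraints 3 and 6: u ≤ x ≤ 1. Hence w + u ≤ 3. But constraint 1 requires w + u ≥ 5, and 5 > 3. Contradiction.

Unsatisfiable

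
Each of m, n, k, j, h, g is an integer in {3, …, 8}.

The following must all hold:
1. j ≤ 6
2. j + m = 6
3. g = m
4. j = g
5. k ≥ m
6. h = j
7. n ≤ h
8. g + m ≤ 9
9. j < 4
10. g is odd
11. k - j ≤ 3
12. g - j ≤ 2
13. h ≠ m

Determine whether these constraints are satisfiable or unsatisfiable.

Unsatisfiable

From constraints 3, 4, and 6, h = j = g = m, so h = m. But constraint 13 says h ≠ m. Contradiction.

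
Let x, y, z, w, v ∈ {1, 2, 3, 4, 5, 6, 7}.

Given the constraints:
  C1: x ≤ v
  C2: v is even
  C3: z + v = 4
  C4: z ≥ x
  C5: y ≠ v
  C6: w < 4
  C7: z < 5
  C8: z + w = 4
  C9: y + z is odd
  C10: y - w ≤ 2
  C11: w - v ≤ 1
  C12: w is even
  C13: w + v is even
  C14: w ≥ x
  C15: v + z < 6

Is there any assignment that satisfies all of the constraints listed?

Satisfiable

The assignment x = 1, y = 1, z = 2, w = 2, v = 2 works:
  constraint 3 holds since z + v = 4.
  constraint 8 holds since z + w = 4.
The rest check out directly.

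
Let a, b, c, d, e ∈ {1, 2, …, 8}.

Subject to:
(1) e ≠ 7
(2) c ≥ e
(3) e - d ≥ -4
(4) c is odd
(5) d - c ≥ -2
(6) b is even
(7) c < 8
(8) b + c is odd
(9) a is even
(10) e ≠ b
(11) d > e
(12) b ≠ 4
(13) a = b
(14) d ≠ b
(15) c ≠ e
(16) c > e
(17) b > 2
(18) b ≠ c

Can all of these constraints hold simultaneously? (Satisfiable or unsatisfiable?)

Satisfiable

Setting (a, b, c, d, e) = (8, 8, 7, 7, 3) satisfies everything: constraint 3: e - d = -4; constraint 4: c = 7 is odd; constraint 5: d - c = 0, and the others follow.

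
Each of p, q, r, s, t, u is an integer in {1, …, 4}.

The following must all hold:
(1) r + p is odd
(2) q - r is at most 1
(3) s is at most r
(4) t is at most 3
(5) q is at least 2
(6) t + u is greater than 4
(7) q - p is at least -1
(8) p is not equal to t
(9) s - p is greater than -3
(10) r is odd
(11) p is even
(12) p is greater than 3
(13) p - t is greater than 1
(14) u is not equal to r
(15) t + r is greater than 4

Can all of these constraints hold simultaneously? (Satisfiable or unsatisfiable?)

Satisfiable

Setting (p, q, r, s, t, u) = (4, 3, 3, 2, 2, 4) satisfies everything: constraint 2: q - r = 0; constraint 6: t + u = 6; constraint 7: q - p = -1, and the others follow.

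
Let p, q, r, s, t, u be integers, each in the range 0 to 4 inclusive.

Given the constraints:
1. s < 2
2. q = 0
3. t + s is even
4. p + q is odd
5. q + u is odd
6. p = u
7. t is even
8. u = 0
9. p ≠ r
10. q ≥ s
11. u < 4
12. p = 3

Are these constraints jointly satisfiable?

Constraint 12 fixes p = 3 and constraint 8 fixes u = 0, but constraint 6 requires p = u. Since 3 ≠ 0, contradiction.

Unsatisfiable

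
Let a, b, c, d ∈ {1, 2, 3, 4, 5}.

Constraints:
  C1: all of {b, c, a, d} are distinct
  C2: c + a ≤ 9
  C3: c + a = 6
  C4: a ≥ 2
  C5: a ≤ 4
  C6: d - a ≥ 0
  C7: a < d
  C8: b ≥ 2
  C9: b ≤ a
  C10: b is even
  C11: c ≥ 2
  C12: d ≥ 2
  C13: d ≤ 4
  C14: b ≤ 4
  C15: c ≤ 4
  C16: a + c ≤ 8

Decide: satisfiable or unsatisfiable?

Constraints 4, 5, 8, 11, 12, 13, 14, and 15 confine each of b, c, a, d to the 3 values {2, …, 4}.
Constraint 1 requires all 4 of them to be distinct, but only 3 values are available — impossible by the pigeonhole principle.

Unsatisfiable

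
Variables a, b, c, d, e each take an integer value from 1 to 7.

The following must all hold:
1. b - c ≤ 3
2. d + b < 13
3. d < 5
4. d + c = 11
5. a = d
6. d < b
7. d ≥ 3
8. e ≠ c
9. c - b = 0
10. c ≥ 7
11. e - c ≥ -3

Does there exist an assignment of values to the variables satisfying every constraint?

Satisfiable

Try a = 4, b = 7, c = 7, d = 4, e = 6.
Check constraint 1: b - c = 0; constraint 2: d + b = 11. The remaining constraints are straightforward to verify.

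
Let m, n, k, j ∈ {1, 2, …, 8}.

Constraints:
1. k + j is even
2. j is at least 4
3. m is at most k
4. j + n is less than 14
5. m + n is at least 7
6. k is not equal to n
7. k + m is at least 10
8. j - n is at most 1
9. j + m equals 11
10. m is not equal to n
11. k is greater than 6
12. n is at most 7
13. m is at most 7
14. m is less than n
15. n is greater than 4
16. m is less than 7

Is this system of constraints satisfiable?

Satisfiable

One satisfying assignment is m = 4, n = 6, k = 7, j = 7.
For the less obvious constraints — constraint 4: j + n = 13; constraint 5: m + n = 10 — and the others hold by inspection.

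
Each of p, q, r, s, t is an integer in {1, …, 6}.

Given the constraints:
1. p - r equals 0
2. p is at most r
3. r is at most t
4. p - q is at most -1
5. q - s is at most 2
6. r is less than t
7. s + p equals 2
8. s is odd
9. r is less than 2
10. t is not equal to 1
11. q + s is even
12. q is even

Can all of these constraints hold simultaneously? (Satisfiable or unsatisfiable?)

Unsatisfiable

Constraint 12 makes q even and constraint 8 makes s odd, so q + s must be odd. Constraint 11 says q + s is even — contradiction.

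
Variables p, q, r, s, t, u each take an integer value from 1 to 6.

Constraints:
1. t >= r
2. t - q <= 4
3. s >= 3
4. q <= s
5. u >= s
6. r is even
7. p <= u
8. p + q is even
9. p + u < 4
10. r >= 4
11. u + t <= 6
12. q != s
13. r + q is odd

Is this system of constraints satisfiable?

From constraints 3 and 5: u ≥ s ≥ 3. From constraints 1 and 10: t ≥ r ≥ 4. Hence u + t ≥ 7. But constraint 11 requires u + t ≤ 6, and 6 < 7. Contradiction.

Unsatisfiable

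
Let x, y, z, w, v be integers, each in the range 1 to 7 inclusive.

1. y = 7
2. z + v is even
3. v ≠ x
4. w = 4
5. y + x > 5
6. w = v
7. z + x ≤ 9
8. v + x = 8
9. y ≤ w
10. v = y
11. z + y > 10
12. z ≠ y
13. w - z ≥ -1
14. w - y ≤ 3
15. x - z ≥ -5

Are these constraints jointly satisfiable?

Constraint 4 fixes w = 4 and constraint 1 fixes y = 7. Constraints 6 and 10 give w = v = y, so w = y. But 4 ≠ 7 — contradiction.

Unsatisfiable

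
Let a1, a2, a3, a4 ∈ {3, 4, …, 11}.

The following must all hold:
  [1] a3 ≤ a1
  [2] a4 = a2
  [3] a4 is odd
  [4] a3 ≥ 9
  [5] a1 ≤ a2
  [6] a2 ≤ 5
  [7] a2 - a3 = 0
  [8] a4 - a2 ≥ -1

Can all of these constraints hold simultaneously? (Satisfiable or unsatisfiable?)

From constraints 1 and 4: a1 ≥ a3 and a3 ≥ 9, so a1 ≥ 9. From constraints 5 and 6: a1 ≤ a2 and a2 ≤ 5, so a1 ≤ 5. But 5 < 9, so no value of a1 works.

Unsatisfiable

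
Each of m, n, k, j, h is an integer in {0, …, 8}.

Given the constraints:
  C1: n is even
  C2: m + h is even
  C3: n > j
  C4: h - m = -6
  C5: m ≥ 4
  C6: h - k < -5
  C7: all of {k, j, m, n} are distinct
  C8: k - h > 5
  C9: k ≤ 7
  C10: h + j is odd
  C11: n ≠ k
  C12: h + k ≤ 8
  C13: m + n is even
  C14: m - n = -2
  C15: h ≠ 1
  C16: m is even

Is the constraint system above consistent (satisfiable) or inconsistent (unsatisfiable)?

Satisfiable

Setting (m, n, k, j, h) = (6, 8, 7, 1, 0) satisfies everything: constraint 4: h - m = -6; constraint 6: h - k = -7; constraint 8: k - h = 7, and the others follow.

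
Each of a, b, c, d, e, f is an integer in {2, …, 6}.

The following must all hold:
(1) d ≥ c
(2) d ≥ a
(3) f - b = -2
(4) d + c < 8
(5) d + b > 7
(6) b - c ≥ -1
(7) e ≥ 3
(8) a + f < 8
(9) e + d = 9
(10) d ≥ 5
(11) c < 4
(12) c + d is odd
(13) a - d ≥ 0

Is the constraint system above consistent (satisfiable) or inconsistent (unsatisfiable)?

Satisfiable

One satisfying assignment is a = 5, b = 4, c = 2, d = 5, e = 4, f = 2.
For the less obvious constraints — constraint 3: f - b = -2; constraint 4: d + c = 7; constraint 5: d + b = 9 — and the others hold by inspection.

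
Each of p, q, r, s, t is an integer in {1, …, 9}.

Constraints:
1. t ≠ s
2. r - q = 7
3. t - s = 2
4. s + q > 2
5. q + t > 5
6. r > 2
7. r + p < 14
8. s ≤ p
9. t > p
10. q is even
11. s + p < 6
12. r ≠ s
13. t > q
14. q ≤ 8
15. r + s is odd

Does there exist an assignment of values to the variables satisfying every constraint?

Try p = 2, q = 2, r = 9, s = 2, t = 4.
Check constraint 2: r - q = 7; constraint 3: t - s = 2. The remaining constraints are straightforward to verify.

Satisfiable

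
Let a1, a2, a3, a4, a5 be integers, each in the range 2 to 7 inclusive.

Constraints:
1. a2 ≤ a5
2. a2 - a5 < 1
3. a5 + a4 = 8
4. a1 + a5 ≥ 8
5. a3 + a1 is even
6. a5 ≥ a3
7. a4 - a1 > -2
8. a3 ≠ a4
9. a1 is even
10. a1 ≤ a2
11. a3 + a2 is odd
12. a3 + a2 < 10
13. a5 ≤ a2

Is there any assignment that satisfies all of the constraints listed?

The assignment a1 = 4, a2 = 5, a3 = 2, a4 = 3, a5 = 5 works:
  constraint 2 holds since a2 - a5 = 0.
  constraint 3 holds since a5 + a4 = 8.
The rest check out directly.

Satisfiable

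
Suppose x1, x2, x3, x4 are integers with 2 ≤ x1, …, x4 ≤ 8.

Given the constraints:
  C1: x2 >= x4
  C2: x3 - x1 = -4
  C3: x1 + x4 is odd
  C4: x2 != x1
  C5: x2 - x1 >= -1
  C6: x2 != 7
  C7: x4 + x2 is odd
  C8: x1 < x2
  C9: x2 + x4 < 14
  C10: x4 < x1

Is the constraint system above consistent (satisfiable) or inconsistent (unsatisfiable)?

Satisfiable

The assignment x1 = 6, x2 = 8, x3 = 2, x4 = 5 works:
  constraint 2 holds since x3 - x1 = -4.
  constraint 5 holds since x2 - x1 = 2.
  constraint 9 holds since x2 + x4 = 13.
The rest check out directly.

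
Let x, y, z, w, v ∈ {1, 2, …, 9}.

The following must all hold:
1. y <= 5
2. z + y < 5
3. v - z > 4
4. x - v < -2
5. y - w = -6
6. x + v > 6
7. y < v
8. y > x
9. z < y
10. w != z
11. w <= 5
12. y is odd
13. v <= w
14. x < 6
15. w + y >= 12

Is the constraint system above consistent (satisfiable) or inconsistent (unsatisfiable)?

Unsatisfiable

From constraint 11: w ≤ 5. From constraint 1: y ≤ 5. Hence w + y ≤ 10. But constraint 15 requires w + y ≥ 12, and 12 > 10. Contradiction.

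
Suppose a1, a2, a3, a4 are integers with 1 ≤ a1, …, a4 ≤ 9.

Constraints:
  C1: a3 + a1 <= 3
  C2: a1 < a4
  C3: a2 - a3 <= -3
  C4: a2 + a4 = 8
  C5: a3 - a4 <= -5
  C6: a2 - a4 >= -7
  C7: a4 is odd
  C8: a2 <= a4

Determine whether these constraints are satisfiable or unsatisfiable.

Constraints 3, 5, and 6 give a3 − a2 ≥ 3, a2 − a4 ≥ -7, a4 − a3 ≥ 5.
Adding all 3 inequalities: the left sides telescope to 0, and the right sides sum to 3 + (-7) + 5 = 1. So 0 ≥ 1, which is false.

Unsatisfiable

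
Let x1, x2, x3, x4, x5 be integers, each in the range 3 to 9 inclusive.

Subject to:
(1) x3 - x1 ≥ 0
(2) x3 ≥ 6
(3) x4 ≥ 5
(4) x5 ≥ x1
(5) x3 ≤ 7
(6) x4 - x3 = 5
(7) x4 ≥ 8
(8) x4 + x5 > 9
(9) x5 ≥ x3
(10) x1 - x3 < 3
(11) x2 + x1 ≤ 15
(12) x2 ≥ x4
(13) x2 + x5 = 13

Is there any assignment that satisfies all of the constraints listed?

Unsatisfiable

From constraints 7 and 12: x2 ≥ x4 ≥ 8. From constraints 2 and 9: x5 ≥ x3 ≥ 6. Hence x2 + x5 ≥ 14. But constraint 13 requires x2 + x5 = 13, and 13 < 14. Contradiction.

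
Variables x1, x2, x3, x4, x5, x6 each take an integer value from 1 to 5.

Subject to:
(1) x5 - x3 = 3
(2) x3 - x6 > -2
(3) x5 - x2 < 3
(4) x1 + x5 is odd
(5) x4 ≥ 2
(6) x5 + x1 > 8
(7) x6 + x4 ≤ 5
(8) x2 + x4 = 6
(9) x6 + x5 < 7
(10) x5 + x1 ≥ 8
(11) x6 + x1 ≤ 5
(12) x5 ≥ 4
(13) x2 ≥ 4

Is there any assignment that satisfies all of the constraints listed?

Satisfiable

Take x1 = 4, x2 = 4, x3 = 2, x4 = 2, x5 = 5, x6 = 1. Then constraint 1: x5 - x3 = 3; constraint 2: x3 - x6 = 1, and every other listed constraint is also met.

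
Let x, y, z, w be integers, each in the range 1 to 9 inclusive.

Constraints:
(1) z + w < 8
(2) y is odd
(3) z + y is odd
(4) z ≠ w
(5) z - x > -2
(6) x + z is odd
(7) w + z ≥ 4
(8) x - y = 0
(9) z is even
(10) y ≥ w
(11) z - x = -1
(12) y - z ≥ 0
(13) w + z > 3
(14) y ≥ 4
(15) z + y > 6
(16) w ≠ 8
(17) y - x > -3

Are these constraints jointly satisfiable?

Try x = 5, y = 5, z = 4, w = 1.
Check constraint 1: z + w = 5; constraint 5: z - x = -1; constraint 7: w + z = 5. The remaining constraints are straightforward to verify.

Satisfiable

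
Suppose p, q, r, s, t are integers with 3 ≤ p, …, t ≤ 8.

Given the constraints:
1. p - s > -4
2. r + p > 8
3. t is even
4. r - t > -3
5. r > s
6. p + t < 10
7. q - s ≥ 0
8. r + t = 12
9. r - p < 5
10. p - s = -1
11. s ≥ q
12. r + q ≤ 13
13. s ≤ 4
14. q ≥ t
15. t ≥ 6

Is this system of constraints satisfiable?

Unsatisfiable

From constraints 14 and 15: q ≥ t and t ≥ 6, so q ≥ 6. From constraints 11 and 13: q ≤ s and s ≤ 4, so q ≤ 4. But 4 < 6, so no value of q works.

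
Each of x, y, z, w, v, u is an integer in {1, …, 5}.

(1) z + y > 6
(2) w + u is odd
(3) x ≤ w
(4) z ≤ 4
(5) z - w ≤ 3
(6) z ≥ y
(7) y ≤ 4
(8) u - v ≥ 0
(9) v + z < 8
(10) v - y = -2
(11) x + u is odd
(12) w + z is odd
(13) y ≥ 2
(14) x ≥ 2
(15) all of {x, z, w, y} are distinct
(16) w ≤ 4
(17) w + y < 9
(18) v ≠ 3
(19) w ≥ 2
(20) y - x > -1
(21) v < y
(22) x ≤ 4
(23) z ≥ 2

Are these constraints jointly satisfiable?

Constraints 4, 7, 13, 14, 16, 19, 22, and 23 confine each of x, z, w, y to the 3 values {2, …, 4}.
Constraint 15 requires all 4 of them to be distinct, but only 3 values are available — impossible by the pigeonhole principle.

Unsatisfiable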